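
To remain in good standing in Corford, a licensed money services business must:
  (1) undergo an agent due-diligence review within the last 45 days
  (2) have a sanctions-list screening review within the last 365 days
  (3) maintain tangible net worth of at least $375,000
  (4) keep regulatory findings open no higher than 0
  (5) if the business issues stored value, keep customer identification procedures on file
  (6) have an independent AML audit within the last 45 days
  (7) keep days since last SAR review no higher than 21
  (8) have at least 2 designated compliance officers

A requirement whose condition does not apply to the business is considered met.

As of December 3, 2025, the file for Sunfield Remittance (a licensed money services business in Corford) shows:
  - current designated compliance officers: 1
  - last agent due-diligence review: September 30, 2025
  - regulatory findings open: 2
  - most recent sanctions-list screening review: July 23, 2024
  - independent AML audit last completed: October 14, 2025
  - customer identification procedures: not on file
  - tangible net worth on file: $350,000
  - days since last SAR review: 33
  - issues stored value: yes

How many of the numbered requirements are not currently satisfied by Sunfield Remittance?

1. agent due-diligence review 64 days ago vs limit 45 → not met
2. sanctions-list screening review 498 days ago vs limit 365 → not met
3. tangible net worth $350,000 < $375,000 → not met
4. regulatory findings open 2 > 0 → not met
5. condition 'issues stored value' holds; customer identification procedures absent → not met
6. independent AML audit 50 days ago vs limit 45 → not met
7. days since last SAR review 33 > 21 → not met
8. designated compliance officers 1 < 2 → not met
Not met: 8 of 8

8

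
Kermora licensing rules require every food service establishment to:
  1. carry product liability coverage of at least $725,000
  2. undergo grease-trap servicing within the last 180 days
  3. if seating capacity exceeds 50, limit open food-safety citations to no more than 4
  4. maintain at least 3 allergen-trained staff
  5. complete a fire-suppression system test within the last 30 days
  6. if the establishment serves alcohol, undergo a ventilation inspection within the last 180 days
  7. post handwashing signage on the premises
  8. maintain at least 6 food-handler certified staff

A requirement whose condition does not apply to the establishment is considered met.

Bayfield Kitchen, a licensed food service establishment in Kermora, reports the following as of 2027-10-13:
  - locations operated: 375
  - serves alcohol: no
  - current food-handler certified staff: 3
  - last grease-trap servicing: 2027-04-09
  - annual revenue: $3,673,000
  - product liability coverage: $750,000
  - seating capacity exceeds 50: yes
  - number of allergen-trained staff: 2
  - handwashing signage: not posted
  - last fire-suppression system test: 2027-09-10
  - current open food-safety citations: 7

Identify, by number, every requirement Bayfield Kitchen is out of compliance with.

1. product liability coverage $750,000 ≥ $725,000 → met
2. grease-trap servicing 187 days ago vs limit 180 → not met
3. condition 'seating capacity exceeds 50' holds; open food-safety citations 7 > 4 → not met
4. allergen-trained staff 2 < 3 → not met
5. fire-suppression system test 33 days ago vs limit 30 → not met
6. condition 'serves alcohol' does not hold → requirement n/a → met
7. handwashing signage absent → not met
8. food-handler certified staff 3 < 6 → not met
Not met: 2, 3, 4, 5, 7, 8

2, 3, 4, 5, 7, 8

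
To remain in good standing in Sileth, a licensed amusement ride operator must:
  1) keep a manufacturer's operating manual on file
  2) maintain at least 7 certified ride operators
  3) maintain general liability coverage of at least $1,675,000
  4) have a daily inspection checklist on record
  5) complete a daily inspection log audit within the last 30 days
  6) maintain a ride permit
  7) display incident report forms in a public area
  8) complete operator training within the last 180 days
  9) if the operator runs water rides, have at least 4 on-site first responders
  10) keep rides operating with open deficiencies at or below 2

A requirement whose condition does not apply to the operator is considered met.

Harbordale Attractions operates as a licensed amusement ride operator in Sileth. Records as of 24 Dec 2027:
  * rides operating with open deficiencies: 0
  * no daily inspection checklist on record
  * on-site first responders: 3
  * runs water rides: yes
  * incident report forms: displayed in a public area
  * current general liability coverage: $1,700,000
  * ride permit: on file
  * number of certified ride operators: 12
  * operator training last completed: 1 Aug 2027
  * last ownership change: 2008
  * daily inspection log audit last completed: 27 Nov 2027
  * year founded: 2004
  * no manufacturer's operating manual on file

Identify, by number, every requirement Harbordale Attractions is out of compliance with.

1, 4, 9

1. manufacturer's operating manual absent → not met
2. certified ride operators 12 ≥ 7 → met
3. general liability coverage $1,700,000 ≥ $1,675,000 → met
4. daily inspection checklist absent → not met
5. daily inspection log audit 27 days ago vs limit 30 → met
6. ride permit present → met
7. incident report forms present → met
8. operator training 145 days ago vs limit 180 → met
9. condition 'runs water rides' holds; on-site first responders 3 < 4 → not met
10. rides operating with open deficiencies 0 ≤ 2 → met
Not met: 1, 4, 9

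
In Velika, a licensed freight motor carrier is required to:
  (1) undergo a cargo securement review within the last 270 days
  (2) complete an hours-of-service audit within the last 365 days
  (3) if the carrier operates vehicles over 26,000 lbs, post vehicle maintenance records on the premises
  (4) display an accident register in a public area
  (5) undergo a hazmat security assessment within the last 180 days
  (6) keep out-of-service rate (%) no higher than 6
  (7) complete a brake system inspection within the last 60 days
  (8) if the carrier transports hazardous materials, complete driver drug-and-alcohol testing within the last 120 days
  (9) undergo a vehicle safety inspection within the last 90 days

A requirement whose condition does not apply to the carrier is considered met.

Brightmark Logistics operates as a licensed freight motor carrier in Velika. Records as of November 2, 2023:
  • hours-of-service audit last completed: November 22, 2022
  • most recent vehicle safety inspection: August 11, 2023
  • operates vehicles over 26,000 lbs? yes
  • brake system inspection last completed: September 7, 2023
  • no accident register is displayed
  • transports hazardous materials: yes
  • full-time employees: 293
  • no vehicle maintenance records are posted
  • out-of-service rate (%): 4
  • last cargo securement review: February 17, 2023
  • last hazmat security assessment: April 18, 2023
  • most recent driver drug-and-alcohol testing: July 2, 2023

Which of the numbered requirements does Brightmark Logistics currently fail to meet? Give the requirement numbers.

1. cargo securement review 258 days ago vs limit 270 → met
2. hours-of-service audit 345 days ago vs limit 365 → met
3. condition 'operates vehicles over 26,000 lbs' holds; vehicle maintenance records absent → not met
4. accident register absent → not met
5. hazmat security assessment 198 days ago vs limit 180 → not met
6. out-of-service rate (%) 4 ≤ 6 → met
7. brake system inspection 56 days ago vs limit 60 → met
8. condition 'transports hazardous materials' holds; driver drug-and-alcohol testing 123 days ago vs limit 120 → not met
9. vehicle safety inspection 83 days ago vs limit 90 → met
Not met: 3, 4, 5, 8

3, 4, 5, 8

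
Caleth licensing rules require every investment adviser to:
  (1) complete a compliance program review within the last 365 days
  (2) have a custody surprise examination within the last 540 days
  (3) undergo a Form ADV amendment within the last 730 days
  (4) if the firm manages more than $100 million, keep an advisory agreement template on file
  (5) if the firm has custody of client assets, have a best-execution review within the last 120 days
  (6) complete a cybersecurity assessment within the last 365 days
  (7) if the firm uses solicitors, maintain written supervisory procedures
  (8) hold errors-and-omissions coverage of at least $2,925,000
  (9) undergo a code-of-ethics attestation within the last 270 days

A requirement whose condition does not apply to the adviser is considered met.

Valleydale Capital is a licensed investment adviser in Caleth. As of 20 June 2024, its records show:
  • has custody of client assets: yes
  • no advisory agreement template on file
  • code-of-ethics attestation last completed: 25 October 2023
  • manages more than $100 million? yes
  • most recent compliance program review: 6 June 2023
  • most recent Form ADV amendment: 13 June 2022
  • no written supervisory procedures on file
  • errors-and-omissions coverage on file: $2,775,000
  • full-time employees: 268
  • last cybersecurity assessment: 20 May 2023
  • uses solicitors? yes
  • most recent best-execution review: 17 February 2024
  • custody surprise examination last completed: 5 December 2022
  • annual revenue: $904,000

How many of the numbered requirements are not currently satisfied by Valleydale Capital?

8

1. compliance program review 380 days ago vs limit 365 → not met
2. custody surprise examination 563 days ago vs limit 540 → not met
3. Form ADV amendment 738 days ago vs limit 730 → not met
4. condition 'manages more than $100 million' holds; advisory agreement template absent → not met
5. condition 'has custody of client assets' holds; best-execution review 124 days ago vs limit 120 → not met
6. cybersecurity assessment 397 days ago vs limit 365 → not met
7. condition 'uses solicitors' holds; written supervisory procedures absent → not met
8. errors-and-omissions coverage $2,775,000 < $2,925,000 → not met
9. code-of-ethics attestation 239 days ago vs limit 270 → met
Not met: 8 of 9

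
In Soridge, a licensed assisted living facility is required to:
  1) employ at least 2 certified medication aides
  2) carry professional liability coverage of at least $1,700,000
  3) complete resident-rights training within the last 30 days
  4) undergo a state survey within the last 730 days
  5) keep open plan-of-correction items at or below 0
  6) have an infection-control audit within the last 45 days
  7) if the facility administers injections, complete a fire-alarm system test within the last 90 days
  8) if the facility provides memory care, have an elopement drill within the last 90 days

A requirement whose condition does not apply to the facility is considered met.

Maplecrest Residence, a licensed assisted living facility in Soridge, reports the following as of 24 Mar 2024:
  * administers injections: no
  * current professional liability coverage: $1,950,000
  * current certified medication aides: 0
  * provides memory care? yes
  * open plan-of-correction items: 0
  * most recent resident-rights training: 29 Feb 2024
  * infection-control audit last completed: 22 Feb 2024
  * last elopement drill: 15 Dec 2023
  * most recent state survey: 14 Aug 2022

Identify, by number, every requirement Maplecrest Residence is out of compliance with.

1, 8

1. certified medication aides 0 < 2 → not met
2. professional liability coverage $1,950,000 ≥ $1,700,000 → met
3. resident-rights training 24 days ago vs limit 30 → met
4. state survey 588 days ago vs limit 730 → met
5. open plan-of-correction items 0 ≤ 0 → met
6. infection-control audit 31 days ago vs limit 45 → met
7. condition 'administers injections' does not hold → requirement n/a → met
8. condition 'provides memory care' holds; elopement drill 100 days ago vs limit 90 → not met
Not met: 1, 8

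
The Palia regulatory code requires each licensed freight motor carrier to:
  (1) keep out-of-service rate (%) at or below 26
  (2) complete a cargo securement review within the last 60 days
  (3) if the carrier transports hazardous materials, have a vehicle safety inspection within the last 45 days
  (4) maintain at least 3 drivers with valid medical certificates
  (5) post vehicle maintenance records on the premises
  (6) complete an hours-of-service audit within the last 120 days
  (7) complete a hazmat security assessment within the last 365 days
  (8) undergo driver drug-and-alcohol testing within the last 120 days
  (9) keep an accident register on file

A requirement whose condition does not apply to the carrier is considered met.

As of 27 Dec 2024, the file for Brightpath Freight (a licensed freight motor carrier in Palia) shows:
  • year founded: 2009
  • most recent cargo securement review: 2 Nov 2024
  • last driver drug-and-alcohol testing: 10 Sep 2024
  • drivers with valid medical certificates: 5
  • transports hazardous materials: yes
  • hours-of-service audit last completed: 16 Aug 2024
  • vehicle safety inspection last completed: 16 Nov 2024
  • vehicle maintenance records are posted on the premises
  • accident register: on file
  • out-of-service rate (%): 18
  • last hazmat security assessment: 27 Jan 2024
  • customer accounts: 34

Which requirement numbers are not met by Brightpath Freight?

6

1. out-of-service rate (%) 18 ≤ 26 → met
2. cargo securement review 55 days ago vs limit 60 → met
3. condition 'transports hazardous materials' holds; vehicle safety inspection 41 days ago vs limit 45 → met
4. drivers with valid medical certificates 5 ≥ 3 → met
5. vehicle maintenance records present → met
6. hours-of-service audit 133 days ago vs limit 120 → not met
7. hazmat security assessment 335 days ago vs limit 365 → met
8. driver drug-and-alcohol testing 108 days ago vs limit 120 → met
9. accident register present → met
Not met: 6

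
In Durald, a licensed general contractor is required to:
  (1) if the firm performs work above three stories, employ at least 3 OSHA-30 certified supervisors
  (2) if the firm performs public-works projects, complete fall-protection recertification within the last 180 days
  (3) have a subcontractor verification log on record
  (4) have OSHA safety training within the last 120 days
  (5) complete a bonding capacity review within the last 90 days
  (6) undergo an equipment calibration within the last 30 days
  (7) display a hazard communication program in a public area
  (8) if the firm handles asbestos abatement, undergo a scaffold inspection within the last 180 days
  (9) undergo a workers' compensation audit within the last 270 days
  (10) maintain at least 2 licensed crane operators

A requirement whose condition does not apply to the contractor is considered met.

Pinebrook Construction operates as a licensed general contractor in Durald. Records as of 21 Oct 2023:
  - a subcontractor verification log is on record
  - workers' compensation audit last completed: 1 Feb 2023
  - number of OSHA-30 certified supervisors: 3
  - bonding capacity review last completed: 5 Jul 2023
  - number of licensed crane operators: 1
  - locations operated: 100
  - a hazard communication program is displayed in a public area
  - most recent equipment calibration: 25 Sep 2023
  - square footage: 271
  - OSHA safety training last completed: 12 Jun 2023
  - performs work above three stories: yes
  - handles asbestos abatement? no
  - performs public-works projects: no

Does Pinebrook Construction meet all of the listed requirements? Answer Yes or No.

1. condition 'performs work above three stories' holds; OSHA-30 certified supervisors 3 ≥ 3 → met
2. condition 'performs public-works projects' does not hold → requirement n/a → met
3. subcontractor verification log present → met
4. OSHA safety training 131 days ago vs limit 120 → not met
5. bonding capacity review 108 days ago vs limit 90 → not met
6. equipment calibration 26 days ago vs limit 30 → met
7. hazard communication program present → met
8. condition 'handles asbestos abatement' does not hold → requirement n/a → met
9. workers' compensation audit 262 days ago vs limit 270 → met
10. licensed crane operators 1 < 2 → not met
Not met: 4, 5, 10

No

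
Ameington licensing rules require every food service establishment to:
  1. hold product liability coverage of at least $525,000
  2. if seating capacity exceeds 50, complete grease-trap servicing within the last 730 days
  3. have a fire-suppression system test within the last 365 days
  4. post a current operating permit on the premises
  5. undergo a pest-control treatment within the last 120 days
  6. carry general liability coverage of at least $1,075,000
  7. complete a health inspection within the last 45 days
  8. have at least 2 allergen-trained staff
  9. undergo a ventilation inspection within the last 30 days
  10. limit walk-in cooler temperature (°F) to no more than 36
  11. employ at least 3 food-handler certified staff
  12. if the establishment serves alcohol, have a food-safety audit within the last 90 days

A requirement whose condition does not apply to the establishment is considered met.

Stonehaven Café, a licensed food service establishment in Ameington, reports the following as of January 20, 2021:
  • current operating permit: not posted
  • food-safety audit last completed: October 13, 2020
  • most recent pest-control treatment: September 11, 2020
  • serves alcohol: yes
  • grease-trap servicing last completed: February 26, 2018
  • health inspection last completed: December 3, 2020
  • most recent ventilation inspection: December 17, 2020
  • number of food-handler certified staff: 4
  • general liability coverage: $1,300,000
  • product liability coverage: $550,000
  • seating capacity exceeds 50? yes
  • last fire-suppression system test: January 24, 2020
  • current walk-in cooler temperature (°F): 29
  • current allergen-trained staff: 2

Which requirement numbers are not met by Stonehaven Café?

2, 4, 5, 7, 9, 12

1. product liability coverage $550,000 ≥ $525,000 → met
2. condition 'seating capacity exceeds 50' holds; grease-trap servicing 1059 days ago vs limit 730 → not met
3. fire-suppression system test 362 days ago vs limit 365 → met
4. current operating permit absent → not met
5. pest-control treatment 131 days ago vs limit 120 → not met
6. general liability coverage $1,300,000 ≥ $1,075,000 → met
7. health inspection 48 days ago vs limit 45 → not met
8. allergen-trained staff 2 ≥ 2 → met
9. ventilation inspection 34 days ago vs limit 30 → not met
10. walk-in cooler temperature (°F) 29 ≤ 36 → met
11. food-handler certified staff 4 ≥ 3 → met
12. condition 'serves alcohol' holds; food-safety audit 99 days ago vs limit 90 → not met
Not met: 2, 4, 5, 7, 9, 12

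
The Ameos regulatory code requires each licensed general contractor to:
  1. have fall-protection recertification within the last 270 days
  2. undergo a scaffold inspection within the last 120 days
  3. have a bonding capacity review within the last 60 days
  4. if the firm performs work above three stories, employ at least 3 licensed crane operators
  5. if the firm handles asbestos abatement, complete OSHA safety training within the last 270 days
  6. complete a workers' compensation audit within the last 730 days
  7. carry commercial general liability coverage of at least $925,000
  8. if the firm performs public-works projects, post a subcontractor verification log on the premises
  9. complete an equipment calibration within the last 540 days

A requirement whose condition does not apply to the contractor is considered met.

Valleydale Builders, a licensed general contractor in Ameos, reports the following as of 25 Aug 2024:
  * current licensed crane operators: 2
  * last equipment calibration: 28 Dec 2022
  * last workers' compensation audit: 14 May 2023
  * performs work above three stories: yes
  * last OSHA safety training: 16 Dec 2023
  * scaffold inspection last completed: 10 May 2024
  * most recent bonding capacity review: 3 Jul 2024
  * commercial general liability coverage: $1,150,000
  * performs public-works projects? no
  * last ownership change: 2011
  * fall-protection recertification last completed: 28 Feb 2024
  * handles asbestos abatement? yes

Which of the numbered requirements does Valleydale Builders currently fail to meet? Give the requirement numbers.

4, 9

1. fall-protection recertification 179 days ago vs limit 270 → met
2. scaffold inspection 107 days ago vs limit 120 → met
3. bonding capacity review 53 days ago vs limit 60 → met
4. condition 'performs work above three stories' holds; licensed crane operators 2 < 3 → not met
5. condition 'handles asbestos abatement' holds; OSHA safety training 253 days ago vs limit 270 → met
6. workers' compensation audit 469 days ago vs limit 730 → met
7. commercial general liability coverage $1,150,000 ≥ $925,000 → met
8. condition 'performs public-works projects' does not hold → requirement n/a → met
9. equipment calibration 606 days ago vs limit 540 → not met
Not met: 4, 9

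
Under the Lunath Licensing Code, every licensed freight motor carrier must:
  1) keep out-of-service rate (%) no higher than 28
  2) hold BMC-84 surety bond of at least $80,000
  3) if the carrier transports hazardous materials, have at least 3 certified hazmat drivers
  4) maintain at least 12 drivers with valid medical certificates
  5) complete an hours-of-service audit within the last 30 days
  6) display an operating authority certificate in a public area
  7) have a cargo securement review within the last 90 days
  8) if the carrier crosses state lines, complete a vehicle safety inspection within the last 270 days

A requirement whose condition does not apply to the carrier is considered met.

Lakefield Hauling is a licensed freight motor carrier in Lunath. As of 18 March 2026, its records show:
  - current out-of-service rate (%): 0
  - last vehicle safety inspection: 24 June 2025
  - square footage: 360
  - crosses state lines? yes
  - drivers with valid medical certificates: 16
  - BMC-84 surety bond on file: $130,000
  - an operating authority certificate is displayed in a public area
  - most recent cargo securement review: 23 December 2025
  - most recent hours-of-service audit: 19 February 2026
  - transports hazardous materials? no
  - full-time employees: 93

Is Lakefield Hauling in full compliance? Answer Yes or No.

1. out-of-service rate (%) 0 ≤ 28 → met
2. BMC-84 surety bond $130,000 ≥ $80,000 → met
3. condition 'transports hazardous materials' does not hold → requirement n/a → met
4. drivers with valid medical certificates 16 ≥ 12 → met
5. hours-of-service audit 27 days ago vs limit 30 → met
6. operating authority certificate present → met
7. cargo securement review 85 days ago vs limit 90 → met
8. condition 'crosses state lines' holds; vehicle safety inspection 267 days ago vs limit 270 → met
All met.

Yes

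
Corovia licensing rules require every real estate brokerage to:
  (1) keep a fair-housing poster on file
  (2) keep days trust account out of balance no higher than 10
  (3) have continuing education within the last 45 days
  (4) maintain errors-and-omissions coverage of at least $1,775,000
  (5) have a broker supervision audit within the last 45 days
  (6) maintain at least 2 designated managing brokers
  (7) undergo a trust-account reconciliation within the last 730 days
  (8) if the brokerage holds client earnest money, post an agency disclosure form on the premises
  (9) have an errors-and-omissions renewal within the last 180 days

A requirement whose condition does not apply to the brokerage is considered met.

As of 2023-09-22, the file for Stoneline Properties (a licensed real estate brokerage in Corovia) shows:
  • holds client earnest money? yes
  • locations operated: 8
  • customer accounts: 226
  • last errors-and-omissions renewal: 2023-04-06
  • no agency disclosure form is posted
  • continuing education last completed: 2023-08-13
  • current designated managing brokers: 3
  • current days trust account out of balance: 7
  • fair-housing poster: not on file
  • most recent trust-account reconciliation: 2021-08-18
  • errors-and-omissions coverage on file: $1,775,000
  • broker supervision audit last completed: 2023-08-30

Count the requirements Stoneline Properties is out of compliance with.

3

1. fair-housing poster absent → not met
2. days trust account out of balance 7 ≤ 10 → met
3. continuing education 40 days ago vs limit 45 → met
4. errors-and-omissions coverage $1,775,000 ≥ $1,775,000 → met
5. broker supervision audit 23 days ago vs limit 45 → met
6. designated managing brokers 3 ≥ 2 → met
7. trust-account reconciliation 765 days ago vs limit 730 → not met
8. condition 'holds client earnest money' holds; agency disclosure form absent → not met
9. errors-and-omissions renewal 169 days ago vs limit 180 → met
Not met: 3 of 9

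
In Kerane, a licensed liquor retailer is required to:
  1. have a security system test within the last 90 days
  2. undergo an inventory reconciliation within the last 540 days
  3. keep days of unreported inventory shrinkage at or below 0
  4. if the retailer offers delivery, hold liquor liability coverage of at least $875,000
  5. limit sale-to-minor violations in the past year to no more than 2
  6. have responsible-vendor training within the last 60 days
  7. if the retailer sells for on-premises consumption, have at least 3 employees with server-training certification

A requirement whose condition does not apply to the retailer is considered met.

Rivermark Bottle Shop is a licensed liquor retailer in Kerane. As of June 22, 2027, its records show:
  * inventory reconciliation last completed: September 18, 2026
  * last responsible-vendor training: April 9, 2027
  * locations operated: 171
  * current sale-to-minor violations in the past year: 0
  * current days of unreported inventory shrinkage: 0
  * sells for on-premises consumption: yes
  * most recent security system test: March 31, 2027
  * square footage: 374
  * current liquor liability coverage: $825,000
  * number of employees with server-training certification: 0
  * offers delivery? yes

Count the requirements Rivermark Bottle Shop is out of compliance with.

3

1. security system test 83 days ago vs limit 90 → met
2. inventory reconciliation 277 days ago vs limit 540 → met
3. days of unreported inventory shrinkage 0 ≤ 0 → met
4. condition 'offers delivery' holds; liquor liability coverage $825,000 < $875,000 → not met
5. sale-to-minor violations in the past year 0 ≤ 2 → met
6. responsible-vendor training 74 days ago vs limit 60 → not met
7. condition 'sells for on-premises consumption' holds; employees with server-training certification 0 < 3 → not met
Not met: 3 of 7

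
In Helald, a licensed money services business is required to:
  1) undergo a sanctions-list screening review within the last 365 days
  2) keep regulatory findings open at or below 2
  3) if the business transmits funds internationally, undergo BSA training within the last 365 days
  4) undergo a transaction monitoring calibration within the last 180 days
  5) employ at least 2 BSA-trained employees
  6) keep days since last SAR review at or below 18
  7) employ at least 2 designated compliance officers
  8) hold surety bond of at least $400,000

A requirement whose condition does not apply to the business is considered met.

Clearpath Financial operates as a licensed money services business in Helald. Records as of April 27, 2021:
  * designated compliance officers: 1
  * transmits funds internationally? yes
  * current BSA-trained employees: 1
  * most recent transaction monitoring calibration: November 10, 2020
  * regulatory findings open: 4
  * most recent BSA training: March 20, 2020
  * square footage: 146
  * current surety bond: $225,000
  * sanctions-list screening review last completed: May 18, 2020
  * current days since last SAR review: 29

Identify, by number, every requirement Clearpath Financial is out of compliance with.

2, 3, 5, 6, 7, 8

1. sanctions-list screening review 344 days ago vs limit 365 → met
2. regulatory findings open 4 > 2 → not met
3. condition 'transmits funds internationally' holds; BSA training 403 days ago vs limit 365 → not met
4. transaction monitoring calibration 168 days ago vs limit 180 → met
5. BSA-trained employees 1 < 2 → not met
6. days since last SAR review 29 > 18 → not met
7. designated compliance officers 1 < 2 → not met
8. surety bond $225,000 < $400,000 → not met
Not met: 2, 3, 5, 6, 7, 8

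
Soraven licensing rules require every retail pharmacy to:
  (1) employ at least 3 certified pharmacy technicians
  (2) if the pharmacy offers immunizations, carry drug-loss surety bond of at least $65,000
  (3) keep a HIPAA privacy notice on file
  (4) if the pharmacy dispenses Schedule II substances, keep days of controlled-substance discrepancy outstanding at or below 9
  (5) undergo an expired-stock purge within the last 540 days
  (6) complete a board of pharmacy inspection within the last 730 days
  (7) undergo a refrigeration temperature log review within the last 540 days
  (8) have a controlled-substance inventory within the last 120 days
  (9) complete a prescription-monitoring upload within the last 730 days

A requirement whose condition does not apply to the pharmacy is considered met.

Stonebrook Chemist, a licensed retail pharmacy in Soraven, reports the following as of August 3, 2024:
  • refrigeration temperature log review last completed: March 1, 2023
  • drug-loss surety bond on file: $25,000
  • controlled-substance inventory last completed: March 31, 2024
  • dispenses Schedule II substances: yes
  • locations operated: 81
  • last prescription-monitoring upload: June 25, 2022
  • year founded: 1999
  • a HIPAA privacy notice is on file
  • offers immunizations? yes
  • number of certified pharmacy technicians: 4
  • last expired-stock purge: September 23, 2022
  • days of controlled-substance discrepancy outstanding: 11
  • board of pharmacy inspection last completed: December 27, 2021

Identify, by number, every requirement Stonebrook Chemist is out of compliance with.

1. certified pharmacy technicians 4 ≥ 3 → met
2. condition 'offers immunizations' holds; drug-loss surety bond $25,000 < $65,000 → not met
3. HIPAA privacy notice present → met
4. condition 'dispenses Schedule II substances' holds; days of controlled-substance discrepancy outstanding 11 > 9 → not met
5. expired-stock purge 680 days ago vs limit 540 → not met
6. board of pharmacy inspection 950 days ago vs limit 730 → not met
7. refrigeration temperature log review 521 days ago vs limit 540 → met
8. controlled-substance inventory 125 days ago vs limit 120 → not met
9. prescription-monitoring upload 770 days ago vs limit 730 → not met
Not met: 2, 4, 5, 6, 8, 9

2, 4, 5, 6, 8, 9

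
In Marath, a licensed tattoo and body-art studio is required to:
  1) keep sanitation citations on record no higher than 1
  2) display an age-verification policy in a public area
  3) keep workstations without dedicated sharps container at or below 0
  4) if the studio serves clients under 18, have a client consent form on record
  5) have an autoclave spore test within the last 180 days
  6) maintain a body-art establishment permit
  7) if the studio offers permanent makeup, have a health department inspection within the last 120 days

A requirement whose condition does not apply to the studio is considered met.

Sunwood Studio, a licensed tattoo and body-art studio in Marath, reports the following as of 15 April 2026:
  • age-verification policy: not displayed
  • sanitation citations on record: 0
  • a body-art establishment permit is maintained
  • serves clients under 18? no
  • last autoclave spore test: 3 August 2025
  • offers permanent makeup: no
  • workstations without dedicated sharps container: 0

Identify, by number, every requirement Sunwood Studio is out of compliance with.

2, 5

1. sanitation citations on record 0 ≤ 1 → met
2. age-verification policy absent → not met
3. workstations without dedicated sharps container 0 ≤ 0 → met
4. condition 'serves clients under 18' does not hold → requirement n/a → met
5. autoclave spore test 255 days ago vs limit 180 → not met
6. body-art establishment permit present → met
7. condition 'offers permanent makeup' does not hold → requirement n/a → met
Not met: 2, 5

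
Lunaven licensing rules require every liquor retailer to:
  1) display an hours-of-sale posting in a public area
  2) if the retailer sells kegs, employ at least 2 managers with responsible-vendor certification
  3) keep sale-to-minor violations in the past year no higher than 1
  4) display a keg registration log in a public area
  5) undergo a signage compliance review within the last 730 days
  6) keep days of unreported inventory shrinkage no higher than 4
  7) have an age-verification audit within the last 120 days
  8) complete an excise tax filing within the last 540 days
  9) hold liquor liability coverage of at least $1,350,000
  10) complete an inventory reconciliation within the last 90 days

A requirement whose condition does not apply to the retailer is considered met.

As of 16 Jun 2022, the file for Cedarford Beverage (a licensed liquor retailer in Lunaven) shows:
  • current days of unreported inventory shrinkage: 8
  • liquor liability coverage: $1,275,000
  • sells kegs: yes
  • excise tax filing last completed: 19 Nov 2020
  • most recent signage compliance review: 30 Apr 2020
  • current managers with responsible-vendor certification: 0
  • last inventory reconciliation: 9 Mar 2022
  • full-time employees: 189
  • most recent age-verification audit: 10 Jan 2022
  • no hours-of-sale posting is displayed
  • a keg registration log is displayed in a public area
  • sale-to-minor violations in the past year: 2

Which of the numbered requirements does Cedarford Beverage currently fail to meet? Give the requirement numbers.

1, 2, 3, 5, 6, 7, 8, 9, 10

1. hours-of-sale posting absent → not met
2. condition 'sells kegs' holds; managers with responsible-vendor certification 0 < 2 → not met
3. sale-to-minor violations in the past year 2 > 1 → not met
4. keg registration log present → met
5. signage compliance review 777 days ago vs limit 730 → not met
6. days of unreported inventory shrinkage 8 > 4 → not met
7. age-verification audit 157 days ago vs limit 120 → not met
8. excise tax filing 574 days ago vs limit 540 → not met
9. liquor liability coverage $1,275,000 < $1,350,000 → not met
10. inventory reconciliation 99 days ago vs limit 90 → not met
Not met: 1, 2, 3, 5, 6, 7, 8, 9, 10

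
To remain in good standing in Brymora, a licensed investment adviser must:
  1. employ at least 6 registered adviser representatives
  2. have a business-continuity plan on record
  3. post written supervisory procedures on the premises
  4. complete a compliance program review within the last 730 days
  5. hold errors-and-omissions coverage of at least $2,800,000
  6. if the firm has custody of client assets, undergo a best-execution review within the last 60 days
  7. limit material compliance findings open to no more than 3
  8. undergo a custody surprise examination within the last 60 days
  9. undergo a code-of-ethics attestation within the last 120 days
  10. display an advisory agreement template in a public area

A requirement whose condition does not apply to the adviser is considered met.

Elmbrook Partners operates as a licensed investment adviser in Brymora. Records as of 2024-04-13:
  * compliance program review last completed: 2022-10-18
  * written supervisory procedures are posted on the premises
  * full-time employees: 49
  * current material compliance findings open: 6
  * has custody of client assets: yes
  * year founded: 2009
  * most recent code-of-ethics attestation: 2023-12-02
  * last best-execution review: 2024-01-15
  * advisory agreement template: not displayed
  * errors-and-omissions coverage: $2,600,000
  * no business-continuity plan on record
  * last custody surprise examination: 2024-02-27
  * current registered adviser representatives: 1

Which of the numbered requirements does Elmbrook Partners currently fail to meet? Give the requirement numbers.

1, 2, 5, 6, 7, 9, 10

1. registered adviser representatives 1 < 6 → not met
2. business-continuity plan absent → not met
3. written supervisory procedures present → met
4. compliance program review 543 days ago vs limit 730 → met
5. errors-and-omissions coverage $2,600,000 < $2,800,000 → not met
6. condition 'has custody of client assets' holds; best-execution review 89 days ago vs limit 60 → not met
7. material compliance findings open 6 > 3 → not met
8. custody surprise examination 46 days ago vs limit 60 → met
9. code-of-ethics attestation 133 days ago vs limit 120 → not met
10. advisory agreement template absent → not met
Not met: 1, 2, 5, 6, 7, 9, 10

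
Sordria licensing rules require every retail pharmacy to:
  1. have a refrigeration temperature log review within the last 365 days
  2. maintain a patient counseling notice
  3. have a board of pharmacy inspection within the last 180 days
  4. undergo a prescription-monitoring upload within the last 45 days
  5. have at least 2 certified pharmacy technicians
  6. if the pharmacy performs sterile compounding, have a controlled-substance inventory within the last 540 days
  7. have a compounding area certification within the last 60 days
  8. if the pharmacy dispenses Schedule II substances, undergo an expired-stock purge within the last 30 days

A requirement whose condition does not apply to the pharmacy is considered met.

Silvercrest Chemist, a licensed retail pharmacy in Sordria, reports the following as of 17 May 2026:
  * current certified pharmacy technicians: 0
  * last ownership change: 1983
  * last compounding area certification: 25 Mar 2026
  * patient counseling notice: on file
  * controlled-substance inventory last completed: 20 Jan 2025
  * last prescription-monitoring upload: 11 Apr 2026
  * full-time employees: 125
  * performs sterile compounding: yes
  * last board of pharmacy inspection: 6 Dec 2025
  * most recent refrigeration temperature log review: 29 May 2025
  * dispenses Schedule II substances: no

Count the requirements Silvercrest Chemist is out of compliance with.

1

1. refrigeration temperature log review 353 days ago vs limit 365 → met
2. patient counseling notice present → met
3. board of pharmacy inspection 162 days ago vs limit 180 → met
4. prescription-monitoring upload 36 days ago vs limit 45 → met
5. certified pharmacy technicians 0 < 2 → not met
6. condition 'performs sterile compounding' holds; controlled-substance inventory 482 days ago vs limit 540 → met
7. compounding area certification 53 days ago vs limit 60 → met
8. condition 'dispenses Schedule II substances' does not hold → requirement n/a → met
Not met: 1 of 8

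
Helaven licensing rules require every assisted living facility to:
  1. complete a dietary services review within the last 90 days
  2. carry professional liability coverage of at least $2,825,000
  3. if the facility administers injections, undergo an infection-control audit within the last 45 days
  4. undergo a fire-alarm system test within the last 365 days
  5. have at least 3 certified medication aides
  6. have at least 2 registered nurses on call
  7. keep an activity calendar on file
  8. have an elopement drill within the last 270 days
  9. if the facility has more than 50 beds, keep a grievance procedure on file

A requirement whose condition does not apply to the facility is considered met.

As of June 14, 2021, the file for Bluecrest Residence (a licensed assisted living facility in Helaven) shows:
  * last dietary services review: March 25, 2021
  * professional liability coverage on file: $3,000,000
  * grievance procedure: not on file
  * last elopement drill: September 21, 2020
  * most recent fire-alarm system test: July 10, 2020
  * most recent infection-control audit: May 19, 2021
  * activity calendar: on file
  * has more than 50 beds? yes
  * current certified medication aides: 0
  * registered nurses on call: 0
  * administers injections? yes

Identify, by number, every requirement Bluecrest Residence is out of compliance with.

5, 6, 9

1. dietary services review 81 days ago vs limit 90 → met
2. professional liability coverage $3,000,000 ≥ $2,825,000 → met
3. condition 'administers injections' holds; infection-control audit 26 days ago vs limit 45 → met
4. fire-alarm system test 339 days ago vs limit 365 → met
5. certified medication aides 0 < 3 → not met
6. registered nurses on call 0 < 2 → not met
7. activity calendar present → met
8. elopement drill 266 days ago vs limit 270 → met
9. condition 'has more than 50 beds' holds; grievance procedure absent → not met
Not met: 5, 6, 9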